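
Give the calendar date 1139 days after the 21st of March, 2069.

the 3rd of May, 2072

Count 1139 days after March 21, 2069:
March 21, 2069 → March 21, 2070: 365 days.
March 21, 2070 → March 21, 2071: 365 days.
March 21, 2071 → March 21, 2072: 366 days (2072 is a leap year).
March 2072: 31 − 21 = 10 days remain.
Then April (30): 30 days.
May 1–3, 2072: 3 days.
Residual: 43 days.
Total: 1139 days.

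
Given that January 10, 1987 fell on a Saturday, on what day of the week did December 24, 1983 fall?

Saturday

Count forward from the earlier date (December 24, 1983) to the later (January 10, 1987):
Day-of-year of December 24, 1983: 358.
Day-of-year of January 10, 1987: 10.
1983 has 365 days, so 365 − 358 = 7 days remain in 1983.
Full years: 1984: 366; 1985: 365; 1986: 365. Sum = 1096.
Total: 7 + 1096 + 10 = 1113 days.
1113 is a multiple of 7, so December 24, 1983 falls on the same weekday: Saturday.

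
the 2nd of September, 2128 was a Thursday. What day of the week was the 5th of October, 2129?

Wednesday

September 2128: 30 − 2 = 28 days remain.
Then 12 full months totalling 365 days.
October 1–5, 2129: 5 days.
Total: 28 + 365 + 5 = 398 days.
398 mod 7 = 6, so 6 days after Thursday is Wednesday.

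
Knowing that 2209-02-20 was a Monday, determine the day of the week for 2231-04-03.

From February 20, 2209 to February 20, 2231: 22 years, of which 5 contain a Feb 29 — 17×365 + 5×366 = 8035 days.
February 2231: 28 − 20 = 8 days remain (2231 is not a leap year, so February has 28 days).
Then March (31): 31 days.
April 1–3, 2231: 3 days.
Residual: 42 days.
Total: 8077 days.
8077 mod 7 = 6, so 6 days after Monday is Sunday.

Sunday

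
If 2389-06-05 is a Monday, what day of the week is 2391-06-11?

June 2389: 30 − 5 = 25 days remain.
Then 23 full months totalling 700 days.
June 1–11, 2391: 11 days.
Total: 25 + 700 + 11 = 736 days.
736 mod 7 = 1, so 1 day after Monday is Tuesday.

Tuesday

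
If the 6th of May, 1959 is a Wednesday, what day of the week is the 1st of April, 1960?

Friday

May 1959: 31 − 6 = 25 days remain.
Then 10 full months totalling 305 days.
April 1, 1960: 1 day.
Total: 25 + 305 + 1 = 331 days.
331 mod 7 = 2, so 2 days after Wednesday is Friday.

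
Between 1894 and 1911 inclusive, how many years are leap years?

3

Years divisible by 4 in [1894, 1911]: 1896, 1900, 1904, 1908.
Of these, 1900 is divisible by 100 but not 400, so not leap.
Leap years: 4 − 1 = 3.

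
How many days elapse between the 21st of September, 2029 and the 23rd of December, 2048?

From September 21, 2029 to September 21, 2048: 19 years, of which 5 contain a Feb 29 — 14×365 + 5×366 = 6940 days.
September 2048: 30 − 21 = 9 days remain.
Then October (31), November (30): 31 + 30 = 61 days.
December 1–23, 2048: 23 days.
Residual: 93 days.
Total: 7033 days.

7033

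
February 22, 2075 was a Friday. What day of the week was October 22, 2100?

Friday

Day-of-year of February 22, 2075: 53.
Day-of-year of October 22, 2100: 295.
2075 has 365 days, so 365 − 53 = 312 days remain in 2075.
Full years 2076–2099: 18 common + 6 leap = 18×365 + 6×366 = 8766 days.
Total: 312 + 8766 + 295 = 9373 days.
9373 is a multiple of 7, so October 22, 2100 falls on the same weekday: Friday.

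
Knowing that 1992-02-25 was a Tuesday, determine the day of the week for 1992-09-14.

Monday

February 1992: 29 − 25 = 4 days remain (1992 is a leap year, so February has 29 days).
Then March (31), April (30), May (31), June (30), July (31), August (31): 31 + 30 + 31 + 30 + 31 + 31 = 184 days.
September 1–14, 1992: 14 days.
Total: 4 + 184 + 14 = 202 days.
202 mod 7 = 6, so 6 days after Tuesday is Monday.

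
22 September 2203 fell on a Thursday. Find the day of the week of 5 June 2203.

Sunday

Count forward from the earlier date (June 5, 2203) to the later (September 22, 2203):
June 2203: 30 − 5 = 25 days remain.
Then July (31), August (31): 31 + 31 = 62 days.
September 1–22, 2203: 22 days.
Total: 25 + 62 + 22 = 109 days.
109 mod 7 = 4, so 4 days before Thursday is Sunday.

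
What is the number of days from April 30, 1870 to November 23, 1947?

Day-of-year of April 30, 1870: 120.
Day-of-year of November 23, 1947: 327.
1870 has 365 days, so 365 − 120 = 245 days remain in 1870.
Full years 1871–1946: 58 common + 18 leap = 58×365 + 18×366 = 27758 days.
Total: 245 + 27758 + 327 = 28330 days.

28330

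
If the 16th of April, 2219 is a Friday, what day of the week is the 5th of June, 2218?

Count forward from the earlier date (June 5, 2218) to the later (April 16, 2219):
Day-of-year of June 5, 2218: 156.
Day-of-year of April 16, 2219: 106.
2218 has 365 days, so 365 − 156 = 209 days remain in 2218.
Total: 209 + 106 = 315 days.
315 is a multiple of 7, so the 5th of June, 2218 falls on the same weekday: Friday.

Friday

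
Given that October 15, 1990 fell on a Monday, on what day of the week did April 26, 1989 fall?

Count forward from the earlier date (April 26, 1989) to the later (October 15, 1990):
April 26, 1989 → April 26, 1990: 365 days.
April 1990: 30 − 26 = 4 days remain.
Then May (31), June (30), July (31), August (31), September (30): 31 + 30 + 31 + 31 + 30 = 153 days.
October 1–15, 1990: 15 days.
Residual: 172 days.
Total: 537 days.
537 mod 7 = 5, so 5 days before Monday is Wednesday.

Wednesday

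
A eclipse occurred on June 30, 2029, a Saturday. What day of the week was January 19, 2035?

Friday

June 30, 2029 → June 30, 2030: 365 days.
June 30, 2030 → June 30, 2031: 365 days.
June 30, 2031 → June 30, 2032: 366 days (2032 is a leap year).
June 30, 2032 → June 30, 2033: 365 days.
June 30, 2033 → June 30, 2034: 365 days.
June 2034: 30 − 30 = 0 days remain.
Then July (31), August (31), September (30), October (31), November (30), December (31): 31 + 31 + 30 + 31 + 30 + 31 = 184 days.
January 1–19, 2035: 19 days.
Residual: 203 days.
Total: 2029 days.
2029 mod 7 = 6, so 6 days after Saturday is Friday.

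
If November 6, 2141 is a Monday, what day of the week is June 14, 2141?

Wednesday

Count forward from the earlier date (June 14, 2141) to the later (November 6, 2141):
June 2141: 30 − 14 = 16 days remain.
Then July (31), August (31), September (30), October (31): 31 + 31 + 30 + 31 = 123 days.
November 1–6, 2141: 6 days.
Total: 16 + 123 + 6 = 145 days.
145 mod 7 = 5, so 5 days before Monday is Wednesday.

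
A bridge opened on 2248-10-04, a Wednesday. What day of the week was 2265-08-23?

Wednesday

From October 4, 2248 to October 4, 2264: 16 years, of which 4 contain a Feb 29 — 12×365 + 4×366 = 5844 days.
October 2264: 31 − 4 = 27 days remain.
Then 9 full months totalling 273 days.
August 1–23, 2265: 23 days.
Residual: 323 days.
Total: 6167 days.
6167 is a multiple of 7, so 2265-08-23 falls on the same weekday: Wednesday.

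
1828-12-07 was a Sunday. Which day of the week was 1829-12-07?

December 7, 1828 → December 7, 1829: 365 days.
Total: 365 days.
365 mod 7 = 1, so 1 day after Sunday is Monday.

Monday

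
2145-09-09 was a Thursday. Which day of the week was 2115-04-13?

Saturday

Count forward from the earlier date (April 13, 2115) to the later (September 9, 2145):
From April 13, 2115 to April 13, 2145: 30 years, of which 8 contain a Feb 29 — 22×365 + 8×366 = 10958 days.
April 2145: 30 − 13 = 17 days remain.
Then May (31), June (30), July (31), August (31): 31 + 30 + 31 + 31 = 123 days.
September 1–9, 2145: 9 days.
Residual: 149 days.
Total: 11107 days.
11107 mod 7 = 5, so 5 days before Thursday is Saturday.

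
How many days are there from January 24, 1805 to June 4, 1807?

January 24, 1805 → January 24, 1806: 365 days.
January 24, 1806 → January 24, 1807: 365 days.
January 1807: 31 − 24 = 7 days remain.
Then February 1807 (28), March (31), April (30), May (31): 28 + 31 + 30 + 31 = 120 days.
June 1–4, 1807: 4 days.
Residual: 131 days.
Total: 861 days.

861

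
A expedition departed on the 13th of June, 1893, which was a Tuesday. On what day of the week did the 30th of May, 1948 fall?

Sunday

Day-of-year of June 13, 1893: 164.
Day-of-year of May 30, 1948: 151.
1893 has 365 days, so 365 − 164 = 201 days remain in 1893.
Full years 1894–1947: 42 common + 12 leap = 42×365 + 12×366 = 19722 days.
Total: 201 + 19722 + 151 = 20074 days.
20074 mod 7 = 5, so 5 days after Tuesday is Sunday.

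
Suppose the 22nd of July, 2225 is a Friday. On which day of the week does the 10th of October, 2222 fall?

Count forward from the earlier date (October 10, 2222) to the later (July 22, 2225):
Day-of-year of October 10, 2222: 283.
Day-of-year of July 22, 2225: 203.
2222 has 365 days, so 365 − 283 = 82 days remain in 2222.
Full years: 2223: 365; 2224: 366. Sum = 731.
Total: 82 + 731 + 203 = 1016 days.
1016 mod 7 = 1, so 1 day before Friday is Thursday.

Thursday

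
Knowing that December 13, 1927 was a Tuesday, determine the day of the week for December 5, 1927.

Count forward from the earlier date (December 5, 1927) to the later (December 13, 1927):
Within December 1927: 13 − 5 = 8 days.
8 mod 7 = 1, so 1 day before Tuesday is Monday.

Monday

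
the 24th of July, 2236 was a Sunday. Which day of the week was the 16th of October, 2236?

Sunday

July 2236: 31 − 24 = 7 days remain.
Then August (31), September (30): 31 + 30 = 61 days.
October 1–16, 2236: 16 days.
Total: 7 + 61 + 16 = 84 days.
84 is a multiple of 7, so the 16th of October, 2236 falls on the same weekday: Sunday.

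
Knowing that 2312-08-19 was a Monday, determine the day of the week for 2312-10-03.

Thursday

August 2312: 31 − 19 = 12 days remain.
Then September (30): 30 days.
October 1–3, 2312: 3 days.
Total: 12 + 30 + 3 = 45 days.
45 mod 7 = 3, so 3 days after Monday is Thursday.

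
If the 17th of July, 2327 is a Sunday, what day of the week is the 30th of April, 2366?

From July 17, 2327 to July 17, 2365: 38 years, of which 10 contain a Feb 29 — 28×365 + 10×366 = 13880 days.
July 2365: 31 − 17 = 14 days remain.
Then August (31), September (30), October (31), November (30), December (31), January (31), February 2366 (28), March (31): 31 + 30 + 31 + 30 + 31 + 31 + 28 + 31 = 243 days.
April 1–30, 2366: 30 days.
Residual: 287 days.
Total: 14167 days.
14167 mod 7 = 6, so 6 days after Sunday is Saturday.

Saturday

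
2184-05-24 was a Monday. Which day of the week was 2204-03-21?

Day-of-year of May 24, 2184: 145.
Day-of-year of March 21, 2204: 81.
2184 has 366 days, so 366 − 145 = 221 days remain in 2184.
Full years 2185–2203: 16 common + 3 leap = 16×365 + 3×366 = 6938 days.
Total: 221 + 6938 + 81 = 7240 days.
7240 mod 7 = 2, so 2 days after Monday is Wednesday.

Wednesday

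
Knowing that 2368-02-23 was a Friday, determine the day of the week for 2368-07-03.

February 2368: 29 − 23 = 6 days remain (2368 is a leap year, so February has 29 days).
Then March (31), April (30), May (31), June (30): 31 + 30 + 31 + 30 = 122 days.
July 1–3, 2368: 3 days.
Total: 6 + 122 + 3 = 131 days.
131 mod 7 = 5, so 5 days after Friday is Wednesday.

Wednesday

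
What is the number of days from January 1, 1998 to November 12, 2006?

3237

From January 1, 1998 to January 1, 2006: 8 years, of which 2 contain a Feb 29 — 6×365 + 2×366 = 2922 days.
(2000 is a leap year (divisible by 400).)
January 2006: 31 − 1 = 30 days remain.
Then 9 full months totalling 273 days.
November 1–12, 2006: 12 days.
Residual: 315 days.
Total: 3237 days.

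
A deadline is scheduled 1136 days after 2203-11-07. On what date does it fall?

2206-12-17

Count 1136 days after November 7, 2203:
November 7, 2203 → November 7, 2204: 366 days (2204 is a leap year).
November 7, 2204 → November 7, 2205: 365 days.
November 7, 2205 → November 7, 2206: 365 days.
November 2206: 30 − 7 = 23 days remain.
December 1–17, 2206: 17 days.
Residual: 40 days.
Total: 1136 days.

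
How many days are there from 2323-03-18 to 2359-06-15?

Day-of-year of March 18, 2323: 77.
Day-of-year of June 15, 2359: 166.
2323 has 365 days, so 365 − 77 = 288 days remain in 2323.
Full years 2324–2358: 26 common + 9 leap = 26×365 + 9×366 = 12784 days.
Total: 288 + 12784 + 166 = 13238 days.

13238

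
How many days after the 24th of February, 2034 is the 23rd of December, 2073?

Day-of-year of February 24, 2034: 55.
Day-of-year of December 23, 2073: 357.
2034 has 365 days, so 365 − 55 = 310 days remain in 2034.
Full years 2035–2072: 28 common + 10 leap = 28×365 + 10×366 = 13880 days.
Total: 310 + 13880 + 357 = 14547 days.

14547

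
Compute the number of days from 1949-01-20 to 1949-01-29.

Within January 1949: 29 − 20 = 9 days.

9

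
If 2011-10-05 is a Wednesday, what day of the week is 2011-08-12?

Count forward from the earlier date (August 12, 2011) to the later (October 5, 2011):
August 2011: 31 − 12 = 19 days remain.
Then September (30): 30 days.
October 1–5, 2011: 5 days.
Total: 19 + 30 + 5 = 54 days.
54 mod 7 = 5, so 5 days before Wednesday is Friday.

Friday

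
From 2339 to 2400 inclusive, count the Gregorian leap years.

Years divisible by 4: 2340, 2344, …, 2400 — 16 in all.
2400 is divisible by 400, so still leap.
No century exceptions apply. Count: 16.

16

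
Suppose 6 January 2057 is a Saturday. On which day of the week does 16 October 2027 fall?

Count forward from the earlier date (October 16, 2027) to the later (January 6, 2057):
From October 16, 2027 to October 16, 2056: 29 years, of which 8 contain a Feb 29 — 21×365 + 8×366 = 10593 days.
October 2056: 31 − 16 = 15 days remain.
Then November (30), December (31): 30 + 31 = 61 days.
January 1–6, 2057: 6 days.
Residual: 82 days.
Total: 10675 days.
10675 is a multiple of 7, so 16 October 2027 falls on the same weekday: Saturday.

Saturday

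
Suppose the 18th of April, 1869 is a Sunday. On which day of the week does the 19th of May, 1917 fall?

Saturday

From April 18, 1869 to April 18, 1917: 48 years, of which 11 contain a Feb 29 — 37×365 + 11×366 = 17531 days.
(1900 is not a leap year (divisible by 100 but not 400).)
April 1917: 30 − 18 = 12 days remain.
May 1–19, 1917: 19 days.
Residual: 31 days.
Total: 17562 days.
17562 mod 7 = 6, so 6 days after Sunday is Saturday.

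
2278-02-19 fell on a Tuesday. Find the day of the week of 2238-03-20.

Tuesday

Count forward from the earlier date (March 20, 2238) to the later (February 19, 2278):
From March 20, 2238 to March 20, 2277: 39 years, of which 10 contain a Feb 29 — 29×365 + 10×366 = 14245 days.
March 2277: 31 − 20 = 11 days remain.
Then 10 full months totalling 306 days.
February 1–19, 2278: 19 days (2278 is not a leap year).
Residual: 336 days.
Total: 14581 days.
14581 is a multiple of 7, so 2238-03-20 falls on the same weekday: Tuesday.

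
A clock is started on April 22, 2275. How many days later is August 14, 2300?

9245

Day-of-year of April 22, 2275: 112.
Day-of-year of August 14, 2300: 226.
2275 has 365 days, so 365 − 112 = 253 days remain in 2275.
Full years 2276–2299: 18 common + 6 leap = 18×365 + 6×366 = 8766 days.
Total: 253 + 8766 + 226 = 9245 days.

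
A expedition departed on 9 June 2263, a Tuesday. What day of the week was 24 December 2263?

June 2263: 30 − 9 = 21 days remain.
Then July (31), August (31), September (30), October (31), November (30): 31 + 31 + 30 + 31 + 30 = 153 days.
December 1–24, 2263: 24 days.
Total: 21 + 153 + 24 = 198 days.
198 mod 7 = 2, so 2 days after Tuesday is Thursday.

Thursday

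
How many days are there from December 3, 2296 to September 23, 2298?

December 2296: 31 − 3 = 28 days remain.
Then 20 full months totalling 608 days.
September 1–23, 2298: 23 days.
Total: 28 + 608 + 23 = 659 days.

659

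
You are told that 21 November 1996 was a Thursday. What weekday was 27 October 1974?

Count forward from the earlier date (October 27, 1974) to the later (November 21, 1996):
Day-of-year of October 27, 1974: 300.
Day-of-year of November 21, 1996: 326.
1974 has 365 days, so 365 − 300 = 65 days remain in 1974.
Full years 1975–1995: 16 common + 5 leap = 16×365 + 5×366 = 7670 days.
Total: 65 + 7670 + 326 = 8061 days.
8061 mod 7 = 4, so 4 days before Thursday is Sunday.

Sunday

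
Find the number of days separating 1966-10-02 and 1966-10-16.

14

Within October 1966: 16 − 2 = 14 days.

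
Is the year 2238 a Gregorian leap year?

No

2238 is not a leap year.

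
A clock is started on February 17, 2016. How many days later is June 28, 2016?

February 2016: 29 − 17 = 12 days remain (2016 is a leap year, so February has 29 days).
Then March (31), April (30), May (31): 31 + 30 + 31 = 92 days.
June 1–28, 2016: 28 days.
Total: 12 + 92 + 28 = 132 days.

132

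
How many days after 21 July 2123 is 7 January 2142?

Day-of-year of July 21, 2123: 202.
Day-of-year of January 7, 2142: 7.
2123 has 365 days, so 365 − 202 = 163 days remain in 2123.
Full years 2124–2141: 13 common + 5 leap = 13×365 + 5×366 = 6575 days.
Total: 163 + 6575 + 7 = 6745 days.

6745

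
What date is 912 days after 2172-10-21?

2175-04-21

Count 912 days after October 21, 2172:
October 21, 2172 → October 21, 2173: 365 days.
October 21, 2173 → October 21, 2174: 365 days.
October 2174: 31 − 21 = 10 days remain.
Then November (30), December (31), January (31), February 2175 (28), March (31): 30 + 31 + 31 + 28 + 31 = 151 days.
April 1–21, 2175: 21 days.
Residual: 182 days.
Total: 912 days.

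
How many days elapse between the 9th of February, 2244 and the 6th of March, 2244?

26

February 2244: 29 − 9 = 20 days remain (2244 is a leap year, so February has 29 days).
March 1–6, 2244: 6 days.
Total: 20 + 6 = 26 days.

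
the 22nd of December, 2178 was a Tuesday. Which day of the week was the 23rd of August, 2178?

Sunday

Count forward from the earlier date (August 23, 2178) to the later (December 22, 2178):
August 2178: 31 − 23 = 8 days remain.
Then September (30), October (31), November (30): 30 + 31 + 30 = 91 days.
December 1–22, 2178: 22 days.
Total: 8 + 91 + 22 = 121 days.
121 mod 7 = 2, so 2 days before Tuesday is Sunday.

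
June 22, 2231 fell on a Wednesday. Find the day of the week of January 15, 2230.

Friday

Count forward from the earlier date (January 15, 2230) to the later (June 22, 2231):
Day-of-year of January 15, 2230: 15.
Day-of-year of June 22, 2231: 173.
2230 has 365 days, so 365 − 15 = 350 days remain in 2230.
Total: 350 + 173 = 523 days.
523 mod 7 = 5, so 5 days before Wednesday is Friday.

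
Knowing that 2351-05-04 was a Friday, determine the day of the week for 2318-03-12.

Tuesday

Count forward from the earlier date (March 12, 2318) to the later (May 4, 2351):
From March 12, 2318 to March 12, 2351: 33 years, of which 8 contain a Feb 29 — 25×365 + 8×366 = 12053 days.
March 2351: 31 − 12 = 19 days remain.
Then April (30): 30 days.
May 1–4, 2351: 4 days.
Residual: 53 days.
Total: 12106 days.
12106 mod 7 = 3, so 3 days before Friday is Tuesday.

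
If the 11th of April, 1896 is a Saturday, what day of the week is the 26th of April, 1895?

Friday

Count forward from the earlier date (April 26, 1895) to the later (April 11, 1896):
April 1895: 30 − 26 = 4 days remain.
Then 11 full months totalling 336 days.
April 1–11, 1896: 11 days.
Residual: 351 days.
Total: 351 days.
351 mod 7 = 1, so 1 day before Saturday is Friday.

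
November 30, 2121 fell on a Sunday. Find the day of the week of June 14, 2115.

Friday

Count forward from the earlier date (June 14, 2115) to the later (November 30, 2121):
June 14, 2115 → June 14, 2116: 366 days (2116 is a leap year).
June 14, 2116 → June 14, 2117: 365 days.
June 14, 2117 → June 14, 2118: 365 days.
June 14, 2118 → June 14, 2119: 365 days.
June 14, 2119 → June 14, 2120: 366 days (2120 is a leap year).
June 14, 2120 → June 14, 2121: 365 days.
June 2121: 30 − 14 = 16 days remain.
Then July (31), August (31), September (30), October (31): 31 + 31 + 30 + 31 = 123 days.
November 1–30, 2121: 30 days.
Residual: 169 days.
Total: 2361 days.
2361 mod 7 = 2, so 2 days before Sunday is Friday.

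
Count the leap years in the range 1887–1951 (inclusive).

15

Years divisible by 4: 1888, 1892, …, 1948 — 16 in all.
Of these, 1900 is divisible by 100 but not 400, so not leap.
Leap years: 16 − 1 = 15.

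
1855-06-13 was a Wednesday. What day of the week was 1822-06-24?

Monday

Count forward from the earlier date (June 24, 1822) to the later (June 13, 1855):
Day-of-year of June 24, 1822: 175.
Day-of-year of June 13, 1855: 164.
1822 has 365 days, so 365 − 175 = 190 days remain in 1822.
Full years 1823–1854: 24 common + 8 leap = 24×365 + 8×366 = 11688 days.
Total: 190 + 11688 + 164 = 12042 days.
12042 mod 7 = 2, so 2 days before Wednesday is Monday.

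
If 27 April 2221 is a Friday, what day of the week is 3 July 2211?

Count forward from the earlier date (July 3, 2211) to the later (April 27, 2221):
Day-of-year of July 3, 2211: 184.
Day-of-year of April 27, 2221: 117.
2211 has 365 days, so 365 − 184 = 181 days remain in 2211.
Full years 2212–2220: 6 common + 3 leap = 6×365 + 3×366 = 3288 days.
Total: 181 + 3288 + 117 = 3586 days.
3586 mod 7 = 2, so 2 days before Friday is Wednesday.

Wednesday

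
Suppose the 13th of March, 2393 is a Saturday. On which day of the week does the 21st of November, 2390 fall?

Count forward from the earlier date (November 21, 2390) to the later (March 13, 2393):
Day-of-year of November 21, 2390: 325.
Day-of-year of March 13, 2393: 72.
2390 has 365 days, so 365 − 325 = 40 days remain in 2390.
Full years: 2391: 365; 2392: 366. Sum = 731.
Total: 40 + 731 + 72 = 843 days.
843 mod 7 = 3, so 3 days before Saturday is Wednesday.

Wednesday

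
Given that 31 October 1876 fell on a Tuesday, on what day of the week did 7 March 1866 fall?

Count forward from the earlier date (March 7, 1866) to the later (October 31, 1876):
From March 7, 1866 to March 7, 1876: 10 years, of which 3 contain a Feb 29 — 7×365 + 3×366 = 3653 days.
March 1876: 31 − 7 = 24 days remain.
Then April (30), May (31), June (30), July (31), August (31), September (30): 30 + 31 + 30 + 31 + 31 + 30 = 183 days.
October 1–31, 1876: 31 days.
Residual: 238 days.
Total: 3891 days.
3891 mod 7 = 6, so 6 days before Tuesday is Wednesday.

Wednesday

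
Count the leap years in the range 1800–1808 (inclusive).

Years divisible by 4 in [1800, 1808]: 1800, 1804, 1808.
Of these, 1800 is divisible by 100 but not 400, so not leap.
Leap years: 3 − 1 = 2.

2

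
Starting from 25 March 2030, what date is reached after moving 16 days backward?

9 March 2030

Count 16 days before March 25, 2030:
Within March 2030: 25 − 9 = 16 days.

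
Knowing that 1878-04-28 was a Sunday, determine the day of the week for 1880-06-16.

Wednesday

April 1878: 30 − 28 = 2 days remain.
Then 25 full months totalling 762 days.
June 1–16, 1880: 16 days.
Total: 2 + 762 + 16 = 780 days.
780 mod 7 = 3, so 3 days after Sunday is Wednesday.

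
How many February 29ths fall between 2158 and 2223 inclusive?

15

Years divisible by 4: 2160, 2164, …, 2220 — 16 in all.
Of these, 2200 is divisible by 100 but not 400, so not leap.
Leap years: 16 − 1 = 15.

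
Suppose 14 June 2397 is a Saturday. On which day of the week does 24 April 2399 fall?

Saturday

June 14, 2397 → June 14, 2398: 365 days.
June 2398: 30 − 14 = 16 days remain.
Then 9 full months totalling 274 days.
April 1–24, 2399: 24 days.
Residual: 314 days.
Total: 679 days.
679 is a multiple of 7, so 24 April 2399 falls on the same weekday: Saturday.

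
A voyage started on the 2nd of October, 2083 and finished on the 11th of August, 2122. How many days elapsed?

Day-of-year of October 2, 2083: 275.
Day-of-year of August 11, 2122: 223.
2083 has 365 days, so 365 − 275 = 90 days remain in 2083.
Full years 2084–2121: 29 common + 9 leap = 29×365 + 9×366 = 13879 days.
Total: 90 + 13879 + 223 = 14192 days.

14192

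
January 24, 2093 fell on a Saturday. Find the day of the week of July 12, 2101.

Tuesday

Day-of-year of January 24, 2093: 24.
Day-of-year of July 12, 2101: 193.
2093 has 365 days, so 365 − 24 = 341 days remain in 2093.
Full years 2094–2100: 6 common + 1 leap = 6×365 + 1×366 = 2556 days.
Total: 341 + 2556 + 193 = 3090 days.
3090 mod 7 = 3, so 3 days after Saturday is Tuesday.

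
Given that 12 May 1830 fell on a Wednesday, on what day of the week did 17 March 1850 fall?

Day-of-year of May 12, 1830: 132.
Day-of-year of March 17, 1850: 76.
1830 has 365 days, so 365 − 132 = 233 days remain in 1830.
Full years 1831–1849: 14 common + 5 leap = 14×365 + 5×366 = 6940 days.
Total: 233 + 6940 + 76 = 7249 days.
7249 mod 7 = 4, so 4 days after Wednesday is Sunday.

Sunday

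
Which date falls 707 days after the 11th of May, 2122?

the 17th of April, 2124

Count 707 days after May 11, 2122:
May 11, 2122 → May 11, 2123: 365 days.
May 2123: 31 − 11 = 20 days remain.
Then 10 full months totalling 305 days.
April 1–17, 2124: 17 days.
Residual: 342 days.
Total: 707 days.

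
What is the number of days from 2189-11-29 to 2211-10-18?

7992

From November 29, 2189 to November 29, 2210: 21 years, of which 4 contain a Feb 29 — 17×365 + 4×366 = 7669 days.
(2200 is not a leap year (divisible by 100 but not 400).)
November 2210: 30 − 29 = 1 day remains.
Then 10 full months totalling 304 days.
October 1–18, 2211: 18 days.
Residual: 323 days.
Total: 7992 days.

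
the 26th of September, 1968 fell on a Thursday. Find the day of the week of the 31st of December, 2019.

Tuesday

Day-of-year of September 26, 1968: 270.
Day-of-year of December 31, 2019: 365.
1968 has 366 days, so 366 − 270 = 96 days remain in 1968.
Full years 1969–2018: 38 common + 12 leap = 38×365 + 12×366 = 18262 days.
Total: 96 + 18262 + 365 = 18723 days.
18723 mod 7 = 5, so 5 days after Thursday is Tuesday.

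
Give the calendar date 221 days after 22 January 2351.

31 August 2351

Count 221 days after January 22, 2351:
January 2351: 31 − 22 = 9 days remain.
Then February 2351 (28), March (31), April (30), May (31), June (30), July (31): 28 + 31 + 30 + 31 + 30 + 31 = 181 days.
August 1–31, 2351: 31 days.
Total: 9 + 181 + 31 = 221 days.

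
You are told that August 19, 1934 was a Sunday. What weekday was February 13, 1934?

Count forward from the earlier date (February 13, 1934) to the later (August 19, 1934):
February 1934: 28 − 13 = 15 days remain (1934 is not a leap year, so February has 28 days).
Then March (31), April (30), May (31), June (30), July (31): 31 + 30 + 31 + 30 + 31 = 153 days.
August 1–19, 1934: 19 days.
Total: 15 + 153 + 19 = 187 days.
187 mod 7 = 5, so 5 days before Sunday is Tuesday.

Tuesday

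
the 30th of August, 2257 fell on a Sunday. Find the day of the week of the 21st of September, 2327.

Wednesday

Day-of-year of August 30, 2257: 242.
Day-of-year of September 21, 2327: 264.
2257 has 365 days, so 365 − 242 = 123 days remain in 2257.
Full years 2258–2326: 53 common + 16 leap = 53×365 + 16×366 = 25201 days.
Total: 123 + 25201 + 264 = 25588 days.
25588 mod 7 = 3, so 3 days after Sunday is Wednesday.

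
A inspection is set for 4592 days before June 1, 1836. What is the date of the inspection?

November 5, 1823

Count 4592 days before June 1, 1836:
From November 5, 1823 to November 5, 1835: 12 years, of which 3 contain a Feb 29 — 9×365 + 3×366 = 4383 days.
November 1835: 30 − 5 = 25 days remain.
Then December (31), January (31), February 1836 (29), March (31), April (30), May (31): 31 + 31 + 29 + 31 + 30 + 31 = 183 days.
June 1, 1836: 1 day.
Residual: 209 days.
Total: 4592 days.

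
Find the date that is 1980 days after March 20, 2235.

August 20, 2240

Count 1980 days after March 20, 2235:
March 20, 2235 → March 20, 2236: 366 days (2236 is a leap year).
March 20, 2236 → March 20, 2237: 365 days.
March 20, 2237 → March 20, 2238: 365 days.
March 20, 2238 → March 20, 2239: 365 days.
March 20, 2239 → March 20, 2240: 366 days (2240 is a leap year).
March 2240: 31 − 20 = 11 days remain.
Then April (30), May (31), June (30), July (31): 30 + 31 + 30 + 31 = 122 days.
August 1–20, 2240: 20 days.
Residual: 153 days.
Total: 1980 days.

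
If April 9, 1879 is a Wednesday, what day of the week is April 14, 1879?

Monday

Within April 1879: 14 − 9 = 5 days.
5 mod 7 = 5, so 5 days after Wednesday is Monday.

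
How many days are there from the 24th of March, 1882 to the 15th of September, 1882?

March 1882: 31 − 24 = 7 days remain.
Then April (30), May (31), June (30), July (31), August (31): 30 + 31 + 30 + 31 + 31 = 153 days.
September 1–15, 1882: 15 days.
Total: 7 + 153 + 15 = 175 days.

175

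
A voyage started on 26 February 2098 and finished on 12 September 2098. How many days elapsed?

198

February 2098: 28 − 26 = 2 days remain (2098 is not a leap year, so February has 28 days).
Then March (31), April (30), May (31), June (30), July (31), August (31): 31 + 30 + 31 + 30 + 31 + 31 = 184 days.
September 1–12, 2098: 12 days.
Total: 2 + 184 + 12 = 198 days.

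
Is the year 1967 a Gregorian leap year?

1967 is not a leap year.

No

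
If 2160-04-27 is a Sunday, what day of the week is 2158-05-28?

Count forward from the earlier date (May 28, 2158) to the later (April 27, 2160):
Day-of-year of May 28, 2158: 148.
Day-of-year of April 27, 2160: 118.
2158 has 365 days, so 365 − 148 = 217 days remain in 2158.
Full years: 2159: 365. Sum = 365.
Total: 217 + 365 + 118 = 700 days.
700 is a multiple of 7, so 2158-05-28 falls on the same weekday: Sunday.

Sunday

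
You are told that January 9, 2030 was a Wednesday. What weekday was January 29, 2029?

Monday

Count forward from the earlier date (January 29, 2029) to the later (January 9, 2030):
January 2029: 31 − 29 = 2 days remain.
Then 11 full months totalling 334 days.
January 1–9, 2030: 9 days.
Residual: 345 days.
Total: 345 days.
345 mod 7 = 2, so 2 days before Wednesday is Monday.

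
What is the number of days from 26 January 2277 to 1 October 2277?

248

January 2277: 31 − 26 = 5 days remain.
Then February 2277 (28), March (31), April (30), May (31), June (30), July (31), August (31), September (30): 28 + 31 + 30 + 31 + 30 + 31 + 31 + 30 = 242 days.
October 1, 2277: 1 day.
Total: 5 + 242 + 1 = 248 days.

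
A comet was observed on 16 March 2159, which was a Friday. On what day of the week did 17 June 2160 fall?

Tuesday

Day-of-year of March 16, 2159: 75.
Day-of-year of June 17, 2160: 169.
2159 has 365 days, so 365 − 75 = 290 days remain in 2159.
Total: 290 + 169 = 459 days.
459 mod 7 = 4, so 4 days after Friday is Tuesday.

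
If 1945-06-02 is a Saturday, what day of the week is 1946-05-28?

Day-of-year of June 2, 1945: 153.
Day-of-year of May 28, 1946: 148.
1945 has 365 days, so 365 − 153 = 212 days remain in 1945.
Total: 212 + 148 = 360 days.
360 mod 7 = 3, so 3 days after Saturday is Tuesday.

Tuesday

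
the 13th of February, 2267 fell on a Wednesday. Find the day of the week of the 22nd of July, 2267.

Monday

February 2267: 28 − 13 = 15 days remain (2267 is not a leap year, so February has 28 days).
Then March (31), April (30), May (31), June (30): 31 + 30 + 31 + 30 = 122 days.
July 1–22, 2267: 22 days.
Total: 15 + 122 + 22 = 159 days.
159 mod 7 = 5, so 5 days after Wednesday is Monday.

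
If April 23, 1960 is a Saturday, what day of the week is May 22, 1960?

April 1960: 30 − 23 = 7 days remain.
May 1–22, 1960: 22 days.
Total: 7 + 22 = 29 days.
29 mod 7 = 1, so 1 day after Saturday is Sunday.

Sunday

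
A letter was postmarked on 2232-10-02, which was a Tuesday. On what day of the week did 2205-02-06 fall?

Count forward from the earlier date (February 6, 2205) to the later (October 2, 2232):
From February 6, 2205 to February 6, 2232: 27 years, of which 6 contain a Feb 29 — 21×365 + 6×366 = 9861 days.
February 2232: 29 − 6 = 23 days remain (2232 is a leap year, so February has 29 days).
Then March (31), April (30), May (31), June (30), July (31), August (31), September (30): 31 + 30 + 31 + 30 + 31 + 31 + 30 = 214 days.
October 1–2, 2232: 2 days.
Residual: 239 days.
Total: 10100 days.
10100 mod 7 = 6, so 6 days before Tuesday is Wednesday.

Wednesday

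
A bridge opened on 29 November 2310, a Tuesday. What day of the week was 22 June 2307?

Saturday

Count forward from the earlier date (June 22, 2307) to the later (November 29, 2310):
June 22, 2307 → June 22, 2308: 366 days (2308 is a leap year).
June 22, 2308 → June 22, 2309: 365 days.
June 22, 2309 → June 22, 2310: 365 days.
June 2310: 30 − 22 = 8 days remain.
Then July (31), August (31), September (30), October (31): 31 + 31 + 30 + 31 = 123 days.
November 1–29, 2310: 29 days.
Residual: 160 days.
Total: 1256 days.
1256 mod 7 = 3, so 3 days before Tuesday is Saturday.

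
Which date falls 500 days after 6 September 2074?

19 January 2076

Count 500 days after September 6, 2074:
September 6, 2074 → September 6, 2075: 365 days.
September 2075: 30 − 6 = 24 days remain.
Then October (31), November (30), December (31): 31 + 30 + 31 = 92 days.
January 1–19, 2076: 19 days.
Residual: 135 days.
Total: 500 days.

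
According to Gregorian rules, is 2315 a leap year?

No

2315 is not a leap year.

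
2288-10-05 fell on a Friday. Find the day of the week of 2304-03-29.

Tuesday

Day-of-year of October 5, 2288: 279.
Day-of-year of March 29, 2304: 89.
2288 has 366 days, so 366 − 279 = 87 days remain in 2288.
Full years 2289–2303: 13 common + 2 leap = 13×365 + 2×366 = 5477 days.
Total: 87 + 5477 + 89 = 5653 days.
5653 mod 7 = 4, so 4 days after Friday is Tuesday.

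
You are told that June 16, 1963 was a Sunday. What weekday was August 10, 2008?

From June 16, 1963 to June 16, 2008: 45 years, of which 12 contain a Feb 29 — 33×365 + 12×366 = 16437 days.
(2000 is a leap year (divisible by 400).)
June 2008: 30 − 16 = 14 days remain.
Then July (31): 31 days.
August 1–10, 2008: 10 days.
Residual: 55 days.
Total: 16492 days.
16492 is a multiple of 7, so August 10, 2008 falls on the same weekday: Sunday.

Sunday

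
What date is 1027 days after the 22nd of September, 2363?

the 15th of July, 2366

Count 1027 days after September 22, 2363:
September 22, 2363 → September 22, 2364: 366 days (2364 is a leap year).
September 22, 2364 → September 22, 2365: 365 days.
September 2365: 30 − 22 = 8 days remain.
Then 9 full months totalling 273 days.
July 1–15, 2366: 15 days.
Residual: 296 days.
Total: 1027 days.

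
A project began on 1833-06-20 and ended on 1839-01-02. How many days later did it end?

June 20, 1833 → June 20, 1834: 365 days.
June 20, 1834 → June 20, 1835: 365 days.
June 20, 1835 → June 20, 1836: 366 days (1836 is a leap year).
June 20, 1836 → June 20, 1837: 365 days.
June 20, 1837 → June 20, 1838: 365 days.
June 1838: 30 − 20 = 10 days remain.
Then July (31), August (31), September (30), October (31), November (30), December (31): 31 + 31 + 30 + 31 + 30 + 31 = 184 days.
January 1–2, 1839: 2 days.
Residual: 196 days.
Total: 2022 days.

2022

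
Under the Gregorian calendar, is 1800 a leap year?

No

1800 is not a leap year (divisible by 100 but not 400).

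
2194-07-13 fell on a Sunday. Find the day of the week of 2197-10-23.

July 13, 2194 → July 13, 2195: 365 days.
July 13, 2195 → July 13, 2196: 366 days (2196 is a leap year).
July 13, 2196 → July 13, 2197: 365 days.
July 2197: 31 − 13 = 18 days remain.
Then August (31), September (30): 31 + 30 = 61 days.
October 1–23, 2197: 23 days.
Residual: 102 days.
Total: 1198 days.
1198 mod 7 = 1, so 1 day after Sunday is Monday.

Monday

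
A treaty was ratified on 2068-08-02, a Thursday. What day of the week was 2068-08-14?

Within August 2068: 14 − 2 = 12 days.
12 mod 7 = 5, so 5 days after Thursday is Tuesday.

Tuesday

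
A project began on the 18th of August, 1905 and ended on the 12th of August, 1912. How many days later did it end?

August 18, 1905 → August 18, 1906: 365 days.
August 18, 1906 → August 18, 1907: 365 days.
August 18, 1907 → August 18, 1908: 366 days (1908 is a leap year).
August 18, 1908 → August 18, 1909: 365 days.
August 18, 1909 → August 18, 1910: 365 days.
August 18, 1910 → August 18, 1911: 365 days.
August 1911: 31 − 18 = 13 days remain.
Then 11 full months totalling 335 days.
August 1–12, 1912: 12 days.
Residual: 360 days.
Total: 2551 days.

2551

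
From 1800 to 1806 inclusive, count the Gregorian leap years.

1

Years divisible by 4 in [1800, 1806]: 1800, 1804.
Of these, 1800 is divisible by 100 but not 400, so not leap.
Leap years: 2 − 1 = 1.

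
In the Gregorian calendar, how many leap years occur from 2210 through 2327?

Years divisible by 4: 2212, 2216, …, 2324 — 29 in all.
Of these, 2300 is divisible by 100 but not 400, so not leap.
Leap years: 29 − 1 = 28.

28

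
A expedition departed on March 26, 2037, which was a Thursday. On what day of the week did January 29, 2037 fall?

Thursday

Count forward from the earlier date (January 29, 2037) to the later (March 26, 2037):
January 2037: 31 − 29 = 2 days remain.
Then February 2037 (28): 28 days.
March 1–26, 2037: 26 days.
Total: 2 + 28 + 26 = 56 days.
56 is a multiple of 7, so January 29, 2037 falls on the same weekday: Thursday.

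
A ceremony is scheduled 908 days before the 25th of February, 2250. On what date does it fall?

the 1st of September, 2247

Count 908 days before February 25, 2250:
September 1, 2247 → September 1, 2248: 366 days (2248 is a leap year).
September 1, 2248 → September 1, 2249: 365 days.
September 2249: 30 − 1 = 29 days remain.
Then October (31), November (30), December (31), January (31): 31 + 30 + 31 + 31 = 123 days.
February 1–25, 2250: 25 days (2250 is not a leap year).
Residual: 177 days.
Total: 908 days.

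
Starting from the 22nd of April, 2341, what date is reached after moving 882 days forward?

the 21st of September, 2343

Count 882 days after April 22, 2341:
April 2341: 30 − 22 = 8 days remain.
Then 28 full months totalling 853 days.
September 1–21, 2343: 21 days.
Total: 8 + 853 + 21 = 882 days.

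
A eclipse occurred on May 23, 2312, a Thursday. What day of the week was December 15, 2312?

Sunday

May 2312: 31 − 23 = 8 days remain.
Then June (30), July (31), August (31), September (30), October (31), November (30): 30 + 31 + 31 + 30 + 31 + 30 = 183 days.
December 1–15, 2312: 15 days.
Total: 8 + 183 + 15 = 206 days.
206 mod 7 = 3, so 3 days after Thursday is Sunday.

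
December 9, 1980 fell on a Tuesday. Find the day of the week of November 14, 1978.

Tuesday

Count forward from the earlier date (November 14, 1978) to the later (December 9, 1980):
November 14, 1978 → November 14, 1979: 365 days.
November 14, 1979 → November 14, 1980: 366 days (1980 is a leap year).
November 1980: 30 − 14 = 16 days remain.
December 1–9, 1980: 9 days.
Residual: 25 days.
Total: 756 days.
756 is a multiple of 7, so November 14, 1978 falls on the same weekday: Tuesday.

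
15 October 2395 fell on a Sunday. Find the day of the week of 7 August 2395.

Monday

Count forward from the earlier date (August 7, 2395) to the later (October 15, 2395):
August 2395: 31 − 7 = 24 days remain.
Then September (30): 30 days.
October 1–15, 2395: 15 days.
Total: 24 + 30 + 15 = 69 days.
69 mod 7 = 6, so 6 days before Sunday is Monday.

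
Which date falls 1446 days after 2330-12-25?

2334-12-10

Count 1446 days after December 25, 2330:
December 25, 2330 → December 25, 2331: 365 days.
December 25, 2331 → December 25, 2332: 366 days (2332 is a leap year).
December 25, 2332 → December 25, 2333: 365 days.
December 2333: 31 − 25 = 6 days remain.
Then 11 full months totalling 334 days.
December 1–10, 2334: 10 days.
Residual: 350 days.
Total: 1446 days.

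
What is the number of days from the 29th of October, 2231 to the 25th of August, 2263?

11623

Day-of-year of October 29, 2231: 302.
Day-of-year of August 25, 2263: 237.
2231 has 365 days, so 365 − 302 = 63 days remain in 2231.
Full years 2232–2262: 23 common + 8 leap = 23×365 + 8×366 = 11323 days.
Total: 63 + 11323 + 237 = 11623 days.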